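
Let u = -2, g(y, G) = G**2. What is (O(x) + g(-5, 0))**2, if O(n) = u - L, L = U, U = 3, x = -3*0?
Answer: 25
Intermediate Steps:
x = 0
L = 3
O(n) = -5 (O(n) = -2 - 1*3 = -2 - 3 = -5)
(O(x) + g(-5, 0))**2 = (-5 + 0**2)**2 = (-5 + 0)**2 = (-5)**2 = 25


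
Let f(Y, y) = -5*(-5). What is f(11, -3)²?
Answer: 625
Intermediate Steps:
f(Y, y) = 25
f(11, -3)² = 25² = 625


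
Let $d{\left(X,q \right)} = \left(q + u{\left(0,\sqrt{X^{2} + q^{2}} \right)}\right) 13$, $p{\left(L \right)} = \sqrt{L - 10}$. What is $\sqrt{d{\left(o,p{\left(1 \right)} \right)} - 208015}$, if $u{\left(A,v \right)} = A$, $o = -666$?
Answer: $\sqrt{-208015 + 39 i} \approx 0.043 + 456.09 i$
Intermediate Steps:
$p{\left(L \right)} = \sqrt{-10 + L}$
$d{\left(X,q \right)} = 13 q$ ($d{\left(X,q \right)} = \left(q + 0\right) 13 = q 13 = 13 q$)
$\sqrt{d{\left(o,p{\left(1 \right)} \right)} - 208015} = \sqrt{13 \sqrt{-10 + 1} - 208015} = \sqrt{13 \sqrt{-9} - 208015} = \sqrt{13 \cdot 3 i - 208015} = \sqrt{39 i - 208015} = \sqrt{-208015 + 39 i}$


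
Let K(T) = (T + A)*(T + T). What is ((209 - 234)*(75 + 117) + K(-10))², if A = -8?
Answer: 19713600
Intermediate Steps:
K(T) = 2*T*(-8 + T) (K(T) = (T - 8)*(T + T) = (-8 + T)*(2*T) = 2*T*(-8 + T))
((209 - 234)*(75 + 117) + K(-10))² = ((209 - 234)*(75 + 117) + 2*(-10)*(-8 - 10))² = (-25*192 + 2*(-10)*(-18))² = (-4800 + 360)² = (-4440)² = 19713600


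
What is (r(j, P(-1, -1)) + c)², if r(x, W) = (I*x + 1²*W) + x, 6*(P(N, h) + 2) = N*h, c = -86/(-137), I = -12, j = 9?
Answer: 6784652161/675684 ≈ 10041.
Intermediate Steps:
c = 86/137 (c = -86*(-1/137) = 86/137 ≈ 0.62774)
P(N, h) = -2 + N*h/6 (P(N, h) = -2 + (N*h)/6 = -2 + N*h/6)
r(x, W) = W - 11*x (r(x, W) = (-12*x + 1²*W) + x = (-12*x + 1*W) + x = (-12*x + W) + x = (W - 12*x) + x = W - 11*x)
(r(j, P(-1, -1)) + c)² = (((-2 + (⅙)*(-1)*(-1)) - 11*9) + 86/137)² = (((-2 + ⅙) - 99) + 86/137)² = ((-11/6 - 99) + 86/137)² = (-605/6 + 86/137)² = (-82369/822)² = 6784652161/675684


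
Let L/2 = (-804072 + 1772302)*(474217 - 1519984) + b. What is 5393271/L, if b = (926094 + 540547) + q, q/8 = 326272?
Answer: -1797757/675025937062 ≈ -2.6632e-6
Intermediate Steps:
q = 2610176 (q = 8*326272 = 2610176)
b = 4076817 (b = (926094 + 540547) + 2610176 = 1466641 + 2610176 = 4076817)
L = -2025077811186 (L = 2*((-804072 + 1772302)*(474217 - 1519984) + 4076817) = 2*(968230*(-1045767) + 4076817) = 2*(-1012542982410 + 4076817) = 2*(-1012538905593) = -2025077811186)
5393271/L = 5393271/(-2025077811186) = 5393271*(-1/2025077811186) = -1797757/675025937062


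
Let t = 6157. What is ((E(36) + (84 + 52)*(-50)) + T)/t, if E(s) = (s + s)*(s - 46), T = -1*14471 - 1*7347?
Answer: -29338/6157 ≈ -4.7650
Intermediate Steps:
T = -21818 (T = -14471 - 7347 = -21818)
E(s) = 2*s*(-46 + s) (E(s) = (2*s)*(-46 + s) = 2*s*(-46 + s))
((E(36) + (84 + 52)*(-50)) + T)/t = ((2*36*(-46 + 36) + (84 + 52)*(-50)) - 21818)/6157 = ((2*36*(-10) + 136*(-50)) - 21818)*(1/6157) = ((-720 - 6800) - 21818)*(1/6157) = (-7520 - 21818)*(1/6157) = -29338*1/6157 = -29338/6157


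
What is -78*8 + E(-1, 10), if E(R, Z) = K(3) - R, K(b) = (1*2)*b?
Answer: -617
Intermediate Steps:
K(b) = 2*b
E(R, Z) = 6 - R (E(R, Z) = 2*3 - R = 6 - R)
-78*8 + E(-1, 10) = -78*8 + (6 - 1*(-1)) = -624 + (6 + 1) = -624 + 7 = -617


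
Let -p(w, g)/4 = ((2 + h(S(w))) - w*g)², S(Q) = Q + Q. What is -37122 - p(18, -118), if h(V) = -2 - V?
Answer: 17401854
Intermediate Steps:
S(Q) = 2*Q
p(w, g) = -4*(-2*w - g*w)² (p(w, g) = -4*((2 + (-2 - 2*w)) - w*g)² = -4*((2 + (-2 - 2*w)) - g*w)² = -4*(-2*w - g*w)²)
-37122 - p(18, -118) = -37122 - (-4)*18²*(2 - 118)² = -37122 - (-4)*324*(-116)² = -37122 - (-4)*324*13456 = -37122 - 1*(-17438976) = -37122 + 17438976 = 17401854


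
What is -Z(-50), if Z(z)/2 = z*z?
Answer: -5000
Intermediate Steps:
Z(z) = 2*z**2 (Z(z) = 2*(z*z) = 2*z**2)
-Z(-50) = -2*(-50)**2 = -2*2500 = -1*5000 = -5000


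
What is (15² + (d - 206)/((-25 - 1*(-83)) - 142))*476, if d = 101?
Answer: 107695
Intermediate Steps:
(15² + (d - 206)/((-25 - 1*(-83)) - 142))*476 = (15² + (101 - 206)/((-25 - 1*(-83)) - 142))*476 = (225 - 105/((-25 + 83) - 142))*476 = (225 - 105/(58 - 142))*476 = (225 - 105/(-84))*476 = (225 - 105*(-1/84))*476 = (225 + 5/4)*476 = (905/4)*476 = 107695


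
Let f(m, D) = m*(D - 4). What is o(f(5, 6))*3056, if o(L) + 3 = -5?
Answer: -24448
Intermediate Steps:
f(m, D) = m*(-4 + D)
o(L) = -8 (o(L) = -3 - 5 = -8)
o(f(5, 6))*3056 = -8*3056 = -24448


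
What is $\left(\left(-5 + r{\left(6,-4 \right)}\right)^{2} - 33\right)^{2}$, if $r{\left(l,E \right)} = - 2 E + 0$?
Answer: $576$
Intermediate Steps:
$r{\left(l,E \right)} = - 2 E$
$\left(\left(-5 + r{\left(6,-4 \right)}\right)^{2} - 33\right)^{2} = \left(\left(-5 - -8\right)^{2} - 33\right)^{2} = \left(\left(-5 + 8\right)^{2} - 33\right)^{2} = \left(3^{2} - 33\right)^{2} = \left(9 - 33\right)^{2} = \left(-24\right)^{2} = 576$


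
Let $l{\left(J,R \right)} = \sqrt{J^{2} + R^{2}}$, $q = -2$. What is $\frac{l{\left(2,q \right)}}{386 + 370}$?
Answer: $\frac{\sqrt{2}}{378} \approx 0.0037413$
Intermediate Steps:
$\frac{l{\left(2,q \right)}}{386 + 370} = \frac{\sqrt{2^{2} + \left(-2\right)^{2}}}{386 + 370} = \frac{\sqrt{4 + 4}}{756} = \sqrt{8} \cdot \frac{1}{756} = 2 \sqrt{2} \cdot \frac{1}{756} = \frac{\sqrt{2}}{378}$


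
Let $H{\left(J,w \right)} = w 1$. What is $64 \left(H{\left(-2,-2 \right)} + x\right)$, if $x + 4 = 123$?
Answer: $7488$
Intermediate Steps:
$x = 119$ ($x = -4 + 123 = 119$)
$H{\left(J,w \right)} = w$
$64 \left(H{\left(-2,-2 \right)} + x\right) = 64 \left(-2 + 119\right) = 64 \cdot 117 = 7488$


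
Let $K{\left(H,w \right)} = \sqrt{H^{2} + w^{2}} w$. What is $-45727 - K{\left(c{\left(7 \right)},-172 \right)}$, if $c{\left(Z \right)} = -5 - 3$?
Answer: $-45727 + 688 \sqrt{1853} \approx -16111.0$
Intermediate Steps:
$c{\left(Z \right)} = -8$ ($c{\left(Z \right)} = -5 - 3 = -8$)
$K{\left(H,w \right)} = w \sqrt{H^{2} + w^{2}}$
$-45727 - K{\left(c{\left(7 \right)},-172 \right)} = -45727 - - 172 \sqrt{\left(-8\right)^{2} + \left(-172\right)^{2}} = -45727 - - 172 \sqrt{64 + 29584} = -45727 - - 172 \sqrt{29648} = -45727 - - 172 \cdot 4 \sqrt{1853} = -45727 - - 688 \sqrt{1853} = -45727 + 688 \sqrt{1853}$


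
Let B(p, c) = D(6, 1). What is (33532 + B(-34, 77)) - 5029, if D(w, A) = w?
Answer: 28509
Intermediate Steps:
B(p, c) = 6
(33532 + B(-34, 77)) - 5029 = (33532 + 6) - 5029 = 33538 - 5029 = 28509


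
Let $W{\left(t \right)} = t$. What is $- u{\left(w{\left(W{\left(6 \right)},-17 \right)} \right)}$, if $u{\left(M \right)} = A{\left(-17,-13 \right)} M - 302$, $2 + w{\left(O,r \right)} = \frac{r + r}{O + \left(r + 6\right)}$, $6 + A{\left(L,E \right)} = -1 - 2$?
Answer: $\frac{1726}{5} \approx 345.2$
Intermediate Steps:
$A{\left(L,E \right)} = -9$ ($A{\left(L,E \right)} = -6 - 3 = -9$)
$w{\left(O,r \right)} = -2 + \frac{2 r}{6 + O + r}$ ($w{\left(O,r \right)} = -2 + \frac{r + r}{O + \left(r + 6\right)} = -2 + \frac{2 r}{O + \left(6 + r\right)} = -2 + \frac{2 r}{6 + O + r}$)
$u{\left(M \right)} = -302 - 9 M$ ($u{\left(M \right)} = - 9 M - 302 = -302 - 9 M$)
$- u{\left(w{\left(W{\left(6 \right)},-17 \right)} \right)} = - (-302 - 9 \frac{2 \left(-6 - 6\right)}{6 + 6 - 17}) = - (-302 - 9 \frac{2 \left(-6 - 6\right)}{-5}) = - (-302 - 9 \cdot 2 \left(- \frac{1}{5}\right) \left(-12\right)) = - (-302 - \frac{216}{5}) = \left(-1\right) \left(- \frac{1726}{5}\right) = \frac{1726}{5}$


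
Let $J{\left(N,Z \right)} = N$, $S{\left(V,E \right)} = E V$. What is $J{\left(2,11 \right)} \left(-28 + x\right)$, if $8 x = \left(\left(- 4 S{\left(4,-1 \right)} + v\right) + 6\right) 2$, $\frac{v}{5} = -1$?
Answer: $- \frac{95}{2} \approx -47.5$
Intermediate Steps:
$v = -5$ ($v = 5 \left(-1\right) = -5$)
$x = \frac{17}{4}$ ($x = \frac{\left(\left(- 4 \left(\left(-1\right) 4\right) - 5\right) + 6\right) 2}{8} = \frac{\left(\left(\left(-4\right) \left(-4\right) - 5\right) + 6\right) 2}{8} = \frac{\left(\left(16 - 5\right) + 6\right) 2}{8} = \frac{\left(11 + 6\right) 2}{8} = \frac{17 \cdot 2}{8} = \frac{1}{8} \cdot 34 = \frac{17}{4} \approx 4.25$)
$J{\left(2,11 \right)} \left(-28 + x\right) = 2 \left(-28 + \frac{17}{4}\right) = 2 \left(- \frac{95}{4}\right) = - \frac{95}{2}$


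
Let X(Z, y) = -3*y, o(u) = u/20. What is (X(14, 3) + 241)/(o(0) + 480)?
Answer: 29/60 ≈ 0.48333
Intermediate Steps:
o(u) = u/20 (o(u) = u*(1/20) = u/20)
(X(14, 3) + 241)/(o(0) + 480) = (-3*3 + 241)/((1/20)*0 + 480) = (-9 + 241)/(0 + 480) = 232/480 = 232*(1/480) = 29/60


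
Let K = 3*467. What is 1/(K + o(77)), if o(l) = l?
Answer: 1/1478 ≈ 0.00067659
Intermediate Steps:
K = 1401
1/(K + o(77)) = 1/(1401 + 77) = 1/1478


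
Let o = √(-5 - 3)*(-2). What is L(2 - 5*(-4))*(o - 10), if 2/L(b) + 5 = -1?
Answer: 10/3 + 4*I*√2/3 ≈ 3.3333 + 1.8856*I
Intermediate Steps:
L(b) = -⅓ (L(b) = 2/(-5 - 1) = 2/(-6) = 2*(-⅙) = -⅓)
o = -4*I*√2 (o = √(-8)*(-2) = (2*I*√2)*(-2) = -4*I*√2 ≈ -5.6569*I)
L(2 - 5*(-4))*(o - 10) = -(-4*I*√2 - 10)/3 = -(-10 - 4*I*√2)/3 = 10/3 + 4*I*√2/3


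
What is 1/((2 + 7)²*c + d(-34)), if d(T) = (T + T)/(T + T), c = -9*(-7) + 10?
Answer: 1/5914 ≈ 0.00016909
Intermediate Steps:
c = 73 (c = 63 + 10 = 73)
d(T) = 1 (d(T) = (2*T)/((2*T)) = (2*T)*(1/(2*T)) = 1)
1/((2 + 7)²*c + d(-34)) = 1/((2 + 7)²*73 + 1) = 1/(9²*73 + 1) = 1/(81*73 + 1) = 1/(5913 + 1) = 1/5914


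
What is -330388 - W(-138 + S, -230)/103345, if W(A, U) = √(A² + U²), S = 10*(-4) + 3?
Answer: -330388 - √3341/20669 ≈ -3.3039e+5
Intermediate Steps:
S = -37 (S = -40 + 3 = -37)
-330388 - W(-138 + S, -230)/103345 = -330388 - √((-138 - 37)² + (-230)²)/103345 = -330388 - √((-175)² + 52900)/103345 = -330388 - √(30625 + 52900)/103345 = -330388 - √83525/103345 = -330388 - 5*√3341/103345 = -330388 - √3341/20669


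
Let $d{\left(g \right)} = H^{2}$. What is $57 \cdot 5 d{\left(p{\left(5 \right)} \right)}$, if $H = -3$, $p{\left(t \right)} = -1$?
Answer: $2565$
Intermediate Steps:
$d{\left(g \right)} = 9$ ($d{\left(g \right)} = \left(-3\right)^{2} = 9$)
$57 \cdot 5 d{\left(p{\left(5 \right)} \right)} = 57 \cdot 5 \cdot 9 = 285 \cdot 9 = 2565$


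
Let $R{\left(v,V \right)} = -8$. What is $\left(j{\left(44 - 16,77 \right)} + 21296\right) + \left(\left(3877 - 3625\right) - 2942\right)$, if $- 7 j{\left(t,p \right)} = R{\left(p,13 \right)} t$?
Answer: $18638$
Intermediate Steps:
$j{\left(t,p \right)} = \frac{8 t}{7}$ ($j{\left(t,p \right)} = - \frac{\left(-8\right) t}{7} = \frac{8 t}{7}$)
$\left(j{\left(44 - 16,77 \right)} + 21296\right) + \left(\left(3877 - 3625\right) - 2942\right) = \left(\frac{8 \left(44 - 16\right)}{7} + 21296\right) + \left(\left(3877 - 3625\right) - 2942\right) = \left(\frac{8}{7} \cdot 28 + 21296\right) + \left(252 - 2942\right) = \left(32 + 21296\right) - 2690 = 21328 - 2690 = 18638$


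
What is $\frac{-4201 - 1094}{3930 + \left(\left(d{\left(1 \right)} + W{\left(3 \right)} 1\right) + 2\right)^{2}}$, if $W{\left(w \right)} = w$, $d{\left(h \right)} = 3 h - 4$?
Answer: $- \frac{5295}{3946} \approx -1.3419$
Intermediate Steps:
$d{\left(h \right)} = -4 + 3 h$
$\frac{-4201 - 1094}{3930 + \left(\left(d{\left(1 \right)} + W{\left(3 \right)} 1\right) + 2\right)^{2}} = \frac{-4201 - 1094}{3930 + \left(\left(\left(-4 + 3 \cdot 1\right) + 3 \cdot 1\right) + 2\right)^{2}} = - \frac{5295}{3930 + \left(\left(\left(-4 + 3\right) + 3\right) + 2\right)^{2}} = - \frac{5295}{3930 + \left(\left(-1 + 3\right) + 2\right)^{2}} = - \frac{5295}{3930 + \left(2 + 2\right)^{2}} = - \frac{5295}{3930 + 4^{2}} = - \frac{5295}{3930 + 16} = - \frac{5295}{3946}$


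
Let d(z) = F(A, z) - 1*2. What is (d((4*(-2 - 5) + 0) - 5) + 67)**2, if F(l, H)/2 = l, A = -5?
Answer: 3025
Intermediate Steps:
F(l, H) = 2*l
d(z) = -12 (d(z) = 2*(-5) - 1*2 = -10 - 2 = -12)
(d((4*(-2 - 5) + 0) - 5) + 67)**2 = (-12 + 67)**2 = 55**2 = 3025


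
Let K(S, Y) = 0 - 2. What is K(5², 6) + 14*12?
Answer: 166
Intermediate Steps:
K(S, Y) = -2
K(5², 6) + 14*12 = -2 + 14*12 = -2 + 168 = 166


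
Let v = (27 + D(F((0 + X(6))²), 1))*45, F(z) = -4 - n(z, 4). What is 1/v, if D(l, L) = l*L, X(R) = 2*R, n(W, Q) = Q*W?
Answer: -1/24885 ≈ -4.0185e-5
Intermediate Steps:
F(z) = -4 - 4*z
D(l, L) = L*l
v = -24885 (v = (27 + 1*(-4 - 4*(0 + 2*6)²))*45 = (27 + 1*(-4 - 4*(0 + 12)²))*45 = (27 + 1*(-4 - 4*12²))*45 = (27 + 1*(-4 - 4*144))*45 = (27 + 1*(-4 - 576))*45 = (27 + 1*(-580))*45 = (27 - 580)*45 = -553*45 = -24885)
1/v = 1/(-24885) = -1/24885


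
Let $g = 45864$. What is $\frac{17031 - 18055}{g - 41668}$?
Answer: $- \frac{256}{1049} \approx -0.24404$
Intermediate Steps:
$\frac{17031 - 18055}{g - 41668} = \frac{17031 - 18055}{45864 - 41668} = - \frac{1024}{4196} = \left(-1024\right) \frac{1}{4196} = - \frac{256}{1049}$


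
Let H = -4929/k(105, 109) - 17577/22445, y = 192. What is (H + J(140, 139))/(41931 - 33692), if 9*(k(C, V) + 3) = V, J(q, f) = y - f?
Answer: -899577989/15163797110 ≈ -0.059324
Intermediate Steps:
J(q, f) = 192 - f
k(C, V) = -3 + V/9
H = -997123959/1840490 (H = -4929/(-3 + (⅑)*109) - 17577/22445 = -4929/(-3 + 109/9) - 17577*1/22445 = -4929/82/9 - 17577/22445 = -4929*9/82 - 17577/22445 = -44361/82 - 17577/22445 = -997123959/1840490 ≈ -541.77)
(H + J(140, 139))/(41931 - 33692) = (-997123959/1840490 + (192 - 1*139))/(41931 - 33692) = (-997123959/1840490 + (192 - 139))/8239 = (-997123959/1840490 + 53)*(1/8239) = -899577989/1840490*1/8239 = -899577989/15163797110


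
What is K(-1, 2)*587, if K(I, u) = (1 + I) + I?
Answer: -587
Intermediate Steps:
K(I, u) = 1 + 2*I
K(-1, 2)*587 = (1 + 2*(-1))*587 = (1 - 2)*587 = -1*587 = -587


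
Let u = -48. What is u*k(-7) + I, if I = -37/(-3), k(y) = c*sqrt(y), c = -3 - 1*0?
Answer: 37/3 + 144*I*sqrt(7) ≈ 12.333 + 380.99*I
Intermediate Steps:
c = -3 (c = -3 + 0 = -3)
k(y) = -3*sqrt(y)
I = 37/3 (I = -37*(-1)/3 = -1*(-37/3) = 37/3 ≈ 12.333)
u*k(-7) + I = -(-144)*sqrt(-7) + 37/3 = -(-144)*I*sqrt(7) + 37/3 = 144*I*sqrt(7) + 37/3 = 37/3 + 144*I*sqrt(7)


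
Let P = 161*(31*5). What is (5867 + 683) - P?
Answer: -18405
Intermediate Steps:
P = 24955 (P = 161*155 = 24955)
(5867 + 683) - P = (5867 + 683) - 1*24955 = 6550 - 24955 = -18405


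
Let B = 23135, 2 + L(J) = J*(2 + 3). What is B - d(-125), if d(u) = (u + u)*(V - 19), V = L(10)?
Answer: 30385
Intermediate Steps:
L(J) = -2 + 5*J (L(J) = -2 + J*(2 + 3) = -2 + J*5 = -2 + 5*J)
V = 48 (V = -2 + 5*10 = -2 + 50 = 48)
d(u) = 58*u (d(u) = (u + u)*(48 - 19) = (2*u)*29 = 58*u)
B - d(-125) = 23135 - 58*(-125) = 23135 - 1*(-7250) = 23135 + 7250 = 30385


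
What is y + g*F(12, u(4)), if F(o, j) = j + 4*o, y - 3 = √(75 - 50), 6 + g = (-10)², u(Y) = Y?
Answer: 4896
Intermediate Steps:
g = 94 (g = -6 + (-10)² = -6 + 100 = 94)
y = 8 (y = 3 + √(75 - 50) = 3 + √25 = 3 + 5 = 8)
y + g*F(12, u(4)) = 8 + 94*(4 + 4*12) = 8 + 94*(4 + 48) = 8 + 94*52 = 8 + 4888 = 4896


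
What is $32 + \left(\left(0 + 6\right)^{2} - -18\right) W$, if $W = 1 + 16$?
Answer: $950$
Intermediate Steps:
$W = 17$
$32 + \left(\left(0 + 6\right)^{2} - -18\right) W = 32 + \left(\left(0 + 6\right)^{2} - -18\right) 17 = 32 + \left(6^{2} + 18\right) 17 = 32 + \left(36 + 18\right) 17 = 32 + 54 \cdot 17 = 32 + 918 = 950$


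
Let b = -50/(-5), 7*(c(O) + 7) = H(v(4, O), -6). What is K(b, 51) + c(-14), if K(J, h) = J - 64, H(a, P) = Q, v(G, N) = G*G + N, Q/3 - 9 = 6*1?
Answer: -382/7 ≈ -54.571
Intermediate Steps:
Q = 45 (Q = 27 + 3*(6*1) = 27 + 3*6 = 27 + 18 = 45)
v(G, N) = N + G**2 (v(G, N) = G**2 + N = N + G**2)
H(a, P) = 45
c(O) = -4/7 (c(O) = -7 + (1/7)*45 = -7 + 45/7 = -4/7)
b = 10 (b = -50*(-1/5) = 10)
K(J, h) = -64 + J
K(b, 51) + c(-14) = (-64 + 10) - 4/7 = -54 - 4/7 = -382/7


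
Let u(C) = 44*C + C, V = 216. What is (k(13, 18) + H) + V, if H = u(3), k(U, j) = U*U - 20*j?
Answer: 160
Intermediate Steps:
u(C) = 45*C
k(U, j) = U² - 20*j
H = 135 (H = 45*3 = 135)
(k(13, 18) + H) + V = ((13² - 20*18) + 135) + 216 = ((169 - 360) + 135) + 216 = (-191 + 135) + 216 = -56 + 216 = 160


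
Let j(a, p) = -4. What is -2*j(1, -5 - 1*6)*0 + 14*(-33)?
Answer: -462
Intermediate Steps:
-2*j(1, -5 - 1*6)*0 + 14*(-33) = -2*(-4)*0 + 14*(-33) = 8*0 - 462 = 0 - 462 = -462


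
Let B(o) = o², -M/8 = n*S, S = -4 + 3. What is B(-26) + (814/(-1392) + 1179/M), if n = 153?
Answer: 4001455/5916 ≈ 676.38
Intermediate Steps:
S = -1
M = 1224 (M = -1224*(-1) = -8*(-153) = 1224)
B(-26) + (814/(-1392) + 1179/M) = (-26)² + (814/(-1392) + 1179/1224) = 676 + (814*(-1/1392) + 1179*(1/1224)) = 676 + (-407/696 + 131/136) = 676 + 2239/5916 = 4001455/5916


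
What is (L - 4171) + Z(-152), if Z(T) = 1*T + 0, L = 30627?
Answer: 26304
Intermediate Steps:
Z(T) = T (Z(T) = T + 0 = T)
(L - 4171) + Z(-152) = (30627 - 4171) - 152 = 26456 - 152 = 26304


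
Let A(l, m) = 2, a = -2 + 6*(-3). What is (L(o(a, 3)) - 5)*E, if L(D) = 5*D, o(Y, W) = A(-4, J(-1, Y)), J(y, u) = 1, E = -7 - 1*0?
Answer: -35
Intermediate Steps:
E = -7 (E = -7 + 0 = -7)
a = -20 (a = -2 - 18 = -20)
o(Y, W) = 2
(L(o(a, 3)) - 5)*E = (5*2 - 5)*(-7) = (10 - 5)*(-7) = 5*(-7) = -35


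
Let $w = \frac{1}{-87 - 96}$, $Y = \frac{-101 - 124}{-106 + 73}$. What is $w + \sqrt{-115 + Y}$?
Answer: $- \frac{1}{183} + \frac{i \sqrt{13090}}{11} \approx -0.0054645 + 10.401 i$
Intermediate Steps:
$Y = \frac{75}{11}$ ($Y = - \frac{225}{-33} = \left(-225\right) \left(- \frac{1}{33}\right) = \frac{75}{11} \approx 6.8182$)
$w = - \frac{1}{183}$ ($w = \frac{1}{-183} = - \frac{1}{183} \approx -0.0054645$)
$w + \sqrt{-115 + Y} = - \frac{1}{183} + \sqrt{-115 + \frac{75}{11}} = - \frac{1}{183} + \sqrt{- \frac{1190}{11}} = - \frac{1}{183} + \frac{i \sqrt{13090}}{11}$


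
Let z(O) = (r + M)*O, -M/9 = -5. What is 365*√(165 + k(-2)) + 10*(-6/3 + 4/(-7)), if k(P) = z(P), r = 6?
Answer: -180/7 + 1095*√7 ≈ 2871.4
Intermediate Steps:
M = 45 (M = -9*(-5) = 45)
z(O) = 51*O (z(O) = (6 + 45)*O = 51*O)
k(P) = 51*P
365*√(165 + k(-2)) + 10*(-6/3 + 4/(-7)) = 365*√(165 + 51*(-2)) + 10*(-6/3 + 4/(-7)) = 365*√(165 - 102) + 10*(-6*⅓ + 4*(-⅐)) = 365*√63 + 10*(-2 - 4/7) = 365*(3*√7) + 10*(-18/7) = 1095*√7 - 180/7 = -180/7 + 1095*√7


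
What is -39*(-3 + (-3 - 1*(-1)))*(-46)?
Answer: -8970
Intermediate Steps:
-39*(-3 + (-3 - 1*(-1)))*(-46) = -39*(-3 + (-3 + 1))*(-46) = -39*(-3 - 2)*(-46) = -39*(-5)*(-46) = 195*(-46) = -8970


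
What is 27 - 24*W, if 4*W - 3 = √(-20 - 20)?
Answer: 9 - 12*I*√10 ≈ 9.0 - 37.947*I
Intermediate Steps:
W = ¾ + I*√10/2 (W = ¾ + √(-20 - 20)/4 = ¾ + √(-40)/4 = ¾ + (2*I*√10)/4 = ¾ + I*√10/2 ≈ 0.75 + 1.5811*I)
27 - 24*W = 27 - 24*(¾ + I*√10/2) = 27 + (-18 - 12*I*√10) = 9 - 12*I*√10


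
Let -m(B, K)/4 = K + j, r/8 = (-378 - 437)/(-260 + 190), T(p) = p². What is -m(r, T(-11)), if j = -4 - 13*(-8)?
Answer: 884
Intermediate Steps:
r = 652/7 (r = 8*((-378 - 437)/(-260 + 190)) = 8*(-815/(-70)) = 8*(-815*(-1/70)) = 8*(163/14) = 652/7 ≈ 93.143)
j = 100 (j = -4 + 104 = 100)
m(B, K) = -400 - 4*K (m(B, K) = -4*(K + 100) = -4*(100 + K) = -400 - 4*K)
-m(r, T(-11)) = -(-400 - 4*(-11)²) = -(-400 - 4*121) = -(-400 - 484) = -1*(-884) = 884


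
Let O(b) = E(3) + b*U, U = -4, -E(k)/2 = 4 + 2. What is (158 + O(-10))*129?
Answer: 23994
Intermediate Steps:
E(k) = -12 (E(k) = -2*(4 + 2) = -2*6 = -12)
O(b) = -12 - 4*b (O(b) = -12 + b*(-4) = -12 - 4*b)
(158 + O(-10))*129 = (158 + (-12 - 4*(-10)))*129 = (158 + (-12 + 40))*129 = (158 + 28)*129 = 186*129 = 23994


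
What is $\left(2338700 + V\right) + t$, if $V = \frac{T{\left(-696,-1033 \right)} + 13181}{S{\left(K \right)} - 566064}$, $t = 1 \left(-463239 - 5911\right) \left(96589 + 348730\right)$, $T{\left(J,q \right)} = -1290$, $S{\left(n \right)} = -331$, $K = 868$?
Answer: $- \frac{118330716737621141}{566395} \approx -2.0892 \cdot 10^{11}$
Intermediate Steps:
$t = -208921408850$ ($t = 1 \left(\left(-469150\right) 445319\right) = 1 \left(-208921408850\right) = -208921408850$)
$V = - \frac{11891}{566395}$ ($V = \frac{-1290 + 13181}{-331 - 566064} = \frac{11891}{-566395} = 11891 \left(- \frac{1}{566395}\right) = - \frac{11891}{566395} \approx -0.020994$)
$\left(2338700 + V\right) + t = \left(2338700 - \frac{11891}{566395}\right) - 208921408850 = \frac{1324627974609}{566395} - 208921408850 = - \frac{118330716737621141}{566395}$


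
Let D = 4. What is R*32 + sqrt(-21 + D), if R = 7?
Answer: 224 + I*sqrt(17) ≈ 224.0 + 4.1231*I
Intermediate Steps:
R*32 + sqrt(-21 + D) = 7*32 + sqrt(-21 + 4) = 224 + sqrt(-17) = 224 + I*sqrt(17)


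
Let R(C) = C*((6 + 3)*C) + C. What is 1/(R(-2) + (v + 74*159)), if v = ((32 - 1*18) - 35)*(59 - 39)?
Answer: 1/11380 ≈ 8.7873e-5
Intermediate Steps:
v = -420 (v = ((32 - 18) - 35)*20 = (14 - 35)*20 = -21*20 = -420)
R(C) = C + 9*C² (R(C) = C*(9*C) + C = 9*C² + C = C + 9*C²)
1/(R(-2) + (v + 74*159)) = 1/(-2*(1 + 9*(-2)) + (-420 + 74*159)) = 1/(-2*(1 - 18) + (-420 + 11766)) = 1/(-2*(-17) + 11346) = 1/(34 + 11346) = 1/11380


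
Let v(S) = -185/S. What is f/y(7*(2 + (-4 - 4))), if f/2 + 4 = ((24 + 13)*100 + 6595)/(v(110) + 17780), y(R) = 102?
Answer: -2714/40461 ≈ -0.067077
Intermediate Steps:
f = -92276/13487 (f = -8 + 2*(((24 + 13)*100 + 6595)/(-185/110 + 17780)) = -8 + 2*((37*100 + 6595)/(-185*1/110 + 17780)) = -8 + 2*((3700 + 6595)/(-37/22 + 17780)) = -8 + 2*(10295/(391123/22)) = -8 + 2*(10295*(22/391123)) = -8 + 2*(7810/13487) = -8 + 15620/13487 = -92276/13487 ≈ -6.8419)
f/y(7*(2 + (-4 - 4))) = -92276/13487/102 = -92276/13487*1/102 = -2714/40461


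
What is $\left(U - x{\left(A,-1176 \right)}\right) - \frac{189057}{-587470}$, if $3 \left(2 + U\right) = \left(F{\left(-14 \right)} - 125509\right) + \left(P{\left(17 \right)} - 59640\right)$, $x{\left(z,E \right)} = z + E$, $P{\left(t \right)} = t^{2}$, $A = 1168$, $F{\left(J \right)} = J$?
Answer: $- \frac{108596787149}{1762410} \approx -61618.0$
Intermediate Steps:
$x{\left(z,E \right)} = E + z$
$U = - \frac{184880}{3}$ ($U = -2 + \frac{\left(-14 - 125509\right) + \left(17^{2} - 59640\right)}{3} = -2 + \frac{-125523 + \left(289 - 59640\right)}{3} = -2 + \frac{-125523 - 59351}{3} = -2 + \frac{1}{3} \left(-184874\right) = -2 - \frac{184874}{3} = - \frac{184880}{3} \approx -61627.0$)
$\left(U - x{\left(A,-1176 \right)}\right) - \frac{189057}{-587470} = \left(- \frac{184880}{3} - \left(-1176 + 1168\right)\right) - \frac{189057}{-587470} = \left(- \frac{184880}{3} - -8\right) - - \frac{189057}{587470} = \left(- \frac{184880}{3} + 8\right) + \frac{189057}{587470} = - \frac{184856}{3} + \frac{189057}{587470} = - \frac{108596787149}{1762410}$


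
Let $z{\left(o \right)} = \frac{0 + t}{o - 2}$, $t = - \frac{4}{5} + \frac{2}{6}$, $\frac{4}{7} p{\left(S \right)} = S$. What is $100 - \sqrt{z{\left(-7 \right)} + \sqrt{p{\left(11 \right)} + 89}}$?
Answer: $100 - \frac{\sqrt{420 + 4050 \sqrt{433}}}{90} \approx 96.766$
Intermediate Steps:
$p{\left(S \right)} = \frac{7 S}{4}$
$t = - \frac{7}{15}$ ($t = \left(-4\right) \frac{1}{5} + 2 \cdot \frac{1}{6} = - \frac{4}{5} + \frac{1}{3} = - \frac{7}{15} \approx -0.46667$)
$z{\left(o \right)} = - \frac{7}{15 \left(-2 + o\right)}$ ($z{\left(o \right)} = \frac{0 - \frac{7}{15}}{o - 2} = - \frac{7}{15 \left(-2 + o\right)}$)
$100 - \sqrt{z{\left(-7 \right)} + \sqrt{p{\left(11 \right)} + 89}} = 100 - \sqrt{- \frac{7}{-30 + 15 \left(-7\right)} + \sqrt{\frac{7}{4} \cdot 11 + 89}} = 100 - \sqrt{- \frac{7}{-30 - 105} + \sqrt{\frac{77}{4} + 89}} = 100 - \sqrt{- \frac{7}{-135} + \sqrt{\frac{433}{4}}} = 100 - \sqrt{\left(-7\right) \left(- \frac{1}{135}\right) + \frac{\sqrt{433}}{2}} = 100 - \sqrt{\frac{7}{135} + \frac{\sqrt{433}}{2}}$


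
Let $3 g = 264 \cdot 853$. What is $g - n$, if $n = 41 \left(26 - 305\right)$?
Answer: $86503$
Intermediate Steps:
$n = -11439$ ($n = 41 \left(-279\right) = -11439$)
$g = 75064$ ($g = \frac{264 \cdot 853}{3} = \frac{1}{3} \cdot 225192 = 75064$)
$g - n = 75064 - -11439 = 75064 + 11439 = 86503$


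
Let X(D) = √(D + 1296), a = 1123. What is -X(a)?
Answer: -√2419 ≈ -49.183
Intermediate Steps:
X(D) = √(1296 + D)
-X(a) = -√(1296 + 1123) = -√2419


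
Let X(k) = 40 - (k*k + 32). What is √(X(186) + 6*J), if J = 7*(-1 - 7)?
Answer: 2*I*√8731 ≈ 186.88*I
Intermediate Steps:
J = -56 (J = 7*(-8) = -56)
X(k) = 8 - k² (X(k) = 40 - (k² + 32) = 40 - (32 + k²) = 40 + (-32 - k²) = 8 - k²)
√(X(186) + 6*J) = √((8 - 1*186²) + 6*(-56)) = √((8 - 1*34596) - 336) = √((8 - 34596) - 336) = √(-34588 - 336) = √(-34924) = 2*I*√8731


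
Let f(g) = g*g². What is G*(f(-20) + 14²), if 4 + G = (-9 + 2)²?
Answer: -351180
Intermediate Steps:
f(g) = g³
G = 45 (G = -4 + (-9 + 2)² = -4 + (-7)² = -4 + 49 = 45)
G*(f(-20) + 14²) = 45*((-20)³ + 14²) = 45*(-8000 + 196) = 45*(-7804) = -351180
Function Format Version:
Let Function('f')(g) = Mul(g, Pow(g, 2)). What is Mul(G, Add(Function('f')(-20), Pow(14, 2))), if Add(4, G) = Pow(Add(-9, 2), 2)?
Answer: -351180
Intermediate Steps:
Function('f')(g) = Pow(g, 3)
G = 45 (G = Add(-4, Pow(Add(-9, 2), 2)) = Add(-4, Pow(-7, 2)) = Add(-4, 49) = 45)
Mul(G, Add(Function('f')(-20), Pow(14, 2))) = Mul(45, Add(Pow(-20, 3), Pow(14, 2))) = Mul(45, Add(-8000, 196)) = Mul(45, -7804) = -351180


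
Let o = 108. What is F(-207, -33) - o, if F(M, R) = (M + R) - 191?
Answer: -539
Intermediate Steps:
F(M, R) = -191 + M + R
F(-207, -33) - o = (-191 - 207 - 33) - 1*108 = -431 - 108 = -539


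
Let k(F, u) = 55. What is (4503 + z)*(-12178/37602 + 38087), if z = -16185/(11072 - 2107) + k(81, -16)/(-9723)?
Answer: 56190364008514540498/327764206539 ≈ 1.7144e+8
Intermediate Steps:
z = -31571966/17433339 (z = -16185/(11072 - 2107) + 55/(-9723) = -16185/8965 + 55*(-1/9723) = -16185*1/8965 - 55/9723 = -3237/1793 - 55/9723 = -31571966/17433339 ≈ -1.8110)
(4503 + z)*(-12178/37602 + 38087) = (4503 - 31571966/17433339)*(-12178/37602 + 38087) = 78470753551*(-12178*1/37602 + 38087)/17433339 = 78470753551*(-6089/18801 + 38087)/17433339 = (78470753551/17433339)*(716067598/18801) = 56190364008514540498/327764206539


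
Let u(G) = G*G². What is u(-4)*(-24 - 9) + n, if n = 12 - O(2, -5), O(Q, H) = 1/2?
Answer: 4247/2 ≈ 2123.5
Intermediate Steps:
O(Q, H) = ½
u(G) = G³
n = 23/2 (n = 12 - 1*½ = 12 - ½ = 23/2 ≈ 11.500)
u(-4)*(-24 - 9) + n = (-4)³*(-24 - 9) + 23/2 = -64*(-33) + 23/2 = 2112 + 23/2 = 4247/2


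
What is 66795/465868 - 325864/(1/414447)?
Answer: -62917037415709749/465868 ≈ -1.3505e+11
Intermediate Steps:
66795/465868 - 325864/(1/414447) = 66795*(1/465868) - 325864/1/414447 = 66795/465868 - 325864*414447 = 66795/465868 - 135053357208 = -62917037415709749/465868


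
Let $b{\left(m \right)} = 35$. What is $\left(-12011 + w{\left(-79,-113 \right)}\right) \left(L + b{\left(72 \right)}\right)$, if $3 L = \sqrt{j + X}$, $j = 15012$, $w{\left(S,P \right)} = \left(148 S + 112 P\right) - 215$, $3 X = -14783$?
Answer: $-1280090 - \frac{36574 \sqrt{90759}}{9} \approx -2.5044 \cdot 10^{6}$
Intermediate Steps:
$X = - \frac{14783}{3}$ ($X = \frac{1}{3} \left(-14783\right) = - \frac{14783}{3} \approx -4927.7$)
$w{\left(S,P \right)} = -215 + 112 P + 148 S$ ($w{\left(S,P \right)} = \left(112 P + 148 S\right) - 215 = -215 + 112 P + 148 S$)
$L = \frac{\sqrt{90759}}{9}$ ($L = \frac{\sqrt{15012 - \frac{14783}{3}}}{3} = \frac{\sqrt{\frac{30253}{3}}}{3} = \frac{\frac{1}{3} \sqrt{90759}}{3} = \frac{\sqrt{90759}}{9} \approx 33.474$)
$\left(-12011 + w{\left(-79,-113 \right)}\right) \left(L + b{\left(72 \right)}\right) = \left(-12011 + \left(-215 + 112 \left(-113\right) + 148 \left(-79\right)\right)\right) \left(\frac{\sqrt{90759}}{9} + 35\right) = \left(-12011 - 24563\right) \left(35 + \frac{\sqrt{90759}}{9}\right) = - 36574 \left(35 + \frac{\sqrt{90759}}{9}\right) = -1280090 - \frac{36574 \sqrt{90759}}{9}$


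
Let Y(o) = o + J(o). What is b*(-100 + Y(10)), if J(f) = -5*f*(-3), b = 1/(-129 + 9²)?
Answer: -5/4 ≈ -1.2500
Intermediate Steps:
b = -1/48 (b = 1/(-129 + 81) = 1/(-48) = -1/48 ≈ -0.020833)
J(f) = 15*f
Y(o) = 16*o (Y(o) = o + 15*o = 16*o)
b*(-100 + Y(10)) = -(-100 + 16*10)/48 = -(-100 + 160)/48 = -1/48*60 = -5/4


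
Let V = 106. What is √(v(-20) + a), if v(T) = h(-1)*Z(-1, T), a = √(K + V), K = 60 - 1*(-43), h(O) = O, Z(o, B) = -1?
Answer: √(1 + √209) ≈ 3.9315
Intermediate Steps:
K = 103 (K = 60 + 43 = 103)
a = √209 (a = √(103 + 106) = √209 ≈ 14.457)
v(T) = 1 (v(T) = -1*(-1) = 1)
√(v(-20) + a) = √(1 + √209)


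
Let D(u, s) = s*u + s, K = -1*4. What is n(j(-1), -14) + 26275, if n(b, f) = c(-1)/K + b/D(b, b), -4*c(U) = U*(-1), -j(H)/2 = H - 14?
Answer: 13032447/496 ≈ 26275.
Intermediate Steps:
K = -4
D(u, s) = s + s*u
j(H) = 28 - 2*H (j(H) = -2*(H - 14) = -2*(-14 + H) = 28 - 2*H)
c(U) = U/4 (c(U) = -U*(-1)/4 = -(-1)*U/4 = U/4)
n(b, f) = 1/16 + 1/(1 + b) (n(b, f) = ((¼)*(-1))/(-4) + b/((b*(1 + b))) = -¼*(-¼) + b*(1/(b*(1 + b))) = 1/16 + 1/(1 + b))
n(j(-1), -14) + 26275 = (17 + (28 - 2*(-1)))/(16*(1 + (28 - 2*(-1)))) + 26275 = (17 + (28 + 2))/(16*(1 + (28 + 2))) + 26275 = (17 + 30)/(16*(1 + 30)) + 26275 = (1/16)*47/31 + 26275 = (1/16)*(1/31)*47 + 26275 = 47/496 + 26275 = 13032447/496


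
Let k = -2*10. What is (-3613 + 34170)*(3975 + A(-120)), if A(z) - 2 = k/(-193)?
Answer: 23454972617/193 ≈ 1.2153e+8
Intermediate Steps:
k = -20
A(z) = 406/193 (A(z) = 2 - 20/(-193) = 2 - 20*(-1/193) = 2 + 20/193 = 406/193)
(-3613 + 34170)*(3975 + A(-120)) = (-3613 + 34170)*(3975 + 406/193) = 30557*(767581/193) = 23454972617/193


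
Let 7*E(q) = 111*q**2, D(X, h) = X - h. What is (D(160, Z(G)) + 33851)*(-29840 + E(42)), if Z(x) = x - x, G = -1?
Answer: -63532548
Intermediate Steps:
Z(x) = 0
E(q) = 111*q**2/7 (E(q) = (111*q**2)/7 = 111*q**2/7)
(D(160, Z(G)) + 33851)*(-29840 + E(42)) = ((160 - 1*0) + 33851)*(-29840 + (111/7)*42**2) = ((160 + 0) + 33851)*(-29840 + (111/7)*1764) = (160 + 33851)*(-29840 + 27972) = 34011*(-1868) = -63532548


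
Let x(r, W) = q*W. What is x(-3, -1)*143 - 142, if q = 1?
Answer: -285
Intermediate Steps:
x(r, W) = W (x(r, W) = 1*W = W)
x(-3, -1)*143 - 142 = -1*143 - 142 = -143 - 142 = -285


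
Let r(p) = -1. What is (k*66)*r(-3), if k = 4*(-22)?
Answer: 5808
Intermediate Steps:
k = -88
(k*66)*r(-3) = -88*66*(-1) = -5808*(-1) = 5808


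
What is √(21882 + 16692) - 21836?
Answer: -21836 + 3*√4286 ≈ -21640.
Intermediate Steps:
√(21882 + 16692) - 21836 = √38574 - 21836 = 3*√4286 - 21836 = -21836 + 3*√4286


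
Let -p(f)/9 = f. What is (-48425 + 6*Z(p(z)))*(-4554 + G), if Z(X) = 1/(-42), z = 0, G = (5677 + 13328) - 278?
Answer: -4804306848/7 ≈ -6.8633e+8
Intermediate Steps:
G = 18727 (G = 19005 - 278 = 18727)
p(f) = -9*f
Z(X) = -1/42
(-48425 + 6*Z(p(z)))*(-4554 + G) = (-48425 + 6*(-1/42))*(-4554 + 18727) = (-48425 - 1/7)*14173 = -338976/7*14173 = -4804306848/7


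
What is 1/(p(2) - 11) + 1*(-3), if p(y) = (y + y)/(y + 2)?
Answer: -31/10 ≈ -3.1000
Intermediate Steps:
p(y) = 2*y/(2 + y) (p(y) = (2*y)/(2 + y) = 2*y/(2 + y))
1/(p(2) - 11) + 1*(-3) = 1/(2*2/(2 + 2) - 11) + 1*(-3) = 1/(2*2/4 - 11) - 3 = 1/(2*2*(1/4) - 11) - 3 = 1/(1 - 11) - 3 = 1/(-10) - 3 = -1/10 - 3 = -31/10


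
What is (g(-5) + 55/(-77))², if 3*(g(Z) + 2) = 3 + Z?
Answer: 5041/441 ≈ 11.431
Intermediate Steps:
g(Z) = -1 + Z/3 (g(Z) = -2 + (3 + Z)/3 = -2 + (1 + Z/3) = -1 + Z/3)
(g(-5) + 55/(-77))² = ((-1 + (⅓)*(-5)) + 55/(-77))² = ((-1 - 5/3) + 55*(-1/77))² = (-8/3 - 5/7)² = (-71/21)² = 5041/441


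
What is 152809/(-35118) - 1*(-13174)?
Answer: 462491723/35118 ≈ 13170.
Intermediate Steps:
152809/(-35118) - 1*(-13174) = 152809*(-1/35118) + 13174 = -152809/35118 + 13174 = 462491723/35118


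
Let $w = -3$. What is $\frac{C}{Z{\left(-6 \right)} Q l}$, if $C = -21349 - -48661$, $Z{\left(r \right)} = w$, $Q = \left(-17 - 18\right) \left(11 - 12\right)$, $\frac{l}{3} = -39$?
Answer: $\frac{9104}{4095} \approx 2.2232$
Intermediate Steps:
$l = -117$ ($l = 3 \left(-39\right) = -117$)
$Q = 35$ ($Q = \left(-35\right) \left(-1\right) = 35$)
$Z{\left(r \right)} = -3$
$C = 27312$ ($C = -21349 + 48661 = 27312$)
$\frac{C}{Z{\left(-6 \right)} Q l} = \frac{27312}{\left(-3\right) 35 \left(-117\right)} = \frac{27312}{\left(-105\right) \left(-117\right)} = \frac{27312}{12285} = 27312 \cdot \frac{1}{12285} = \frac{9104}{4095}$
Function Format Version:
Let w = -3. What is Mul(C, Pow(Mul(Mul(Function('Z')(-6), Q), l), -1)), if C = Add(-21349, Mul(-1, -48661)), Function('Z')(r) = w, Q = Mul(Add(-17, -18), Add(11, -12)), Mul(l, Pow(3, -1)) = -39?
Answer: Rational(9104, 4095) ≈ 2.2232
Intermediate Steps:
l = -117 (l = Mul(3, -39) = -117)
Q = 35 (Q = Mul(-35, -1) = 35)
Function('Z')(r) = -3
C = 27312 (C = Add(-21349, 48661) = 27312)
Mul(C, Pow(Mul(Mul(Function('Z')(-6), Q), l), -1)) = Mul(27312, Pow(Mul(Mul(-3, 35), -117), -1)) = Mul(27312, Pow(Mul(-105, -117), -1)) = Mul(27312, Pow(12285, -1)) = Mul(27312, Rational(1, 12285)) = Rational(9104, 4095)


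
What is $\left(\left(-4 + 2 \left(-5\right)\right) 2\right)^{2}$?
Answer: $784$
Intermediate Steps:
$\left(\left(-4 + 2 \left(-5\right)\right) 2\right)^{2} = \left(\left(-4 - 10\right) 2\right)^{2} = \left(\left(-14\right) 2\right)^{2} = \left(-28\right)^{2} = 784$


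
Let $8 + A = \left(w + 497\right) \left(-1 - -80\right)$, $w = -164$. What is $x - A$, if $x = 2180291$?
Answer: $2153992$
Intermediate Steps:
$A = 26299$ ($A = -8 + \left(-164 + 497\right) \left(-1 - -80\right) = -8 + 333 \left(-1 + 80\right) = -8 + 333 \cdot 79 = -8 + 26307 = 26299$)
$x - A = 2180291 - 26299 = 2153992$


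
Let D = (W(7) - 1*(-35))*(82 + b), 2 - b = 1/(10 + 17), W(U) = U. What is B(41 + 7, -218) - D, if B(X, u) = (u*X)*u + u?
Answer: 20496668/9 ≈ 2.2774e+6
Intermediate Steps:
b = 53/27 (b = 2 - 1/(10 + 17) = 2 - 1/27 = 53/27 ≈ 1.9630)
B(X, u) = u + X*u² (B(X, u) = (X*u)*u + u = X*u² + u = u + X*u²)
D = 31738/9 (D = (7 - 1*(-35))*(82 + 53/27) = (7 + 35)*(2267/27) = 42*(2267/27) = 31738/9 ≈ 3526.4)
B(41 + 7, -218) - D = -218*(1 + (41 + 7)*(-218)) - 1*31738/9 = -218*(1 + 48*(-218)) - 31738/9 = -218*(1 - 10464) - 31738/9 = -218*(-10463) - 31738/9 = 2280934 - 31738/9 = 20496668/9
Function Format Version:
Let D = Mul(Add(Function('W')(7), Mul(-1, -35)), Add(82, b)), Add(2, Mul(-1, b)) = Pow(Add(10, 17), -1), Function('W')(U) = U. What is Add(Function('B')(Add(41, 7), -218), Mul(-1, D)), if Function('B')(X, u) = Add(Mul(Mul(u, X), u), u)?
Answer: Rational(20496668, 9) ≈ 2.2774e+6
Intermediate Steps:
b = Rational(53, 27) (b = Add(2, Mul(-1, Pow(Add(10, 17), -1))) = Add(2, Mul(-1, Pow(27, -1))) = Add(2, Mul(-1, Rational(1, 27))) = Add(2, Rational(-1, 27)) = Rational(53, 27) ≈ 1.9630)
Function('B')(X, u) = Add(u, Mul(X, Pow(u, 2))) (Function('B')(X, u) = Add(Mul(Mul(X, u), u), u) = Add(Mul(X, Pow(u, 2)), u) = Add(u, Mul(X, Pow(u, 2))))
D = Rational(31738, 9) (D = Mul(Add(7, Mul(-1, -35)), Add(82, Rational(53, 27))) = Mul(Add(7, 35), Rational(2267, 27)) = Mul(42, Rational(2267, 27)) = Rational(31738, 9) ≈ 3526.4)
Add(Function('B')(Add(41, 7), -218), Mul(-1, D)) = Add(Mul(-218, Add(1, Mul(Add(41, 7), -218))), Mul(-1, Rational(31738, 9))) = Add(Mul(-218, Add(1, Mul(48, -218))), Rational(-31738, 9)) = Add(Mul(-218, Add(1, -10464)), Rational(-31738, 9)) = Add(Mul(-218, -10463), Rational(-31738, 9)) = Add(2280934, Rational(-31738, 9)) = Rational(20496668, 9)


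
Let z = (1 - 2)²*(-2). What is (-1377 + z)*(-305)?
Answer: 420595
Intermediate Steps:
z = -2 (z = (-1)²*(-2) = 1*(-2) = -2)
(-1377 + z)*(-305) = (-1377 - 2)*(-305) = -1379*(-305) = 420595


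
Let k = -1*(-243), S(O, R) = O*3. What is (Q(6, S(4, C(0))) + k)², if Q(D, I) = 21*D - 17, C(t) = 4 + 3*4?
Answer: 123904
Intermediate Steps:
C(t) = 16 (C(t) = 4 + 12 = 16)
S(O, R) = 3*O
Q(D, I) = -17 + 21*D
k = 243
(Q(6, S(4, C(0))) + k)² = ((-17 + 21*6) + 243)² = ((-17 + 126) + 243)² = (109 + 243)² = 352² = 123904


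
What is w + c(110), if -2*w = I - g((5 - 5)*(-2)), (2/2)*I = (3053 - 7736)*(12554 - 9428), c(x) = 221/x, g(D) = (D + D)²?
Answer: 805148411/110 ≈ 7.3195e+6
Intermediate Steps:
g(D) = 4*D² (g(D) = (2*D)² = 4*D²)
I = -14639058 (I = (3053 - 7736)*(12554 - 9428) = -4683*3126 = -14639058)
w = 7319529 (w = -(-14639058 - 4*((5 - 5)*(-2))²)/2 = -(-14639058 - 4*(0*(-2))²)/2 = -(-14639058 - 4*0²)/2 = -(-14639058 - 4*0)/2 = -(-14639058 - 1*0)/2 = -(-14639058 + 0)/2 = -½*(-14639058) = 7319529)
w + c(110) = 7319529 + 221/110 = 805148411/110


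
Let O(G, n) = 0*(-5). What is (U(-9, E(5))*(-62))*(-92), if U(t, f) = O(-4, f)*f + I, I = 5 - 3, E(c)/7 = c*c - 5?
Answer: 11408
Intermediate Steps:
E(c) = -35 + 7*c² (E(c) = 7*(c*c - 5) = 7*(c² - 5) = 7*(-5 + c²) = -35 + 7*c²)
O(G, n) = 0
I = 2
U(t, f) = 2 (U(t, f) = 0*f + 2 = 0 + 2 = 2)
(U(-9, E(5))*(-62))*(-92) = (2*(-62))*(-92) = -124*(-92) = 11408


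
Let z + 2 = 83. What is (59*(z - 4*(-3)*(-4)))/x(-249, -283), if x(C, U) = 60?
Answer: 649/20 ≈ 32.450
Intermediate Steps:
z = 81 (z = -2 + 83 = 81)
(59*(z - 4*(-3)*(-4)))/x(-249, -283) = (59*(81 - 4*(-3)*(-4)))/60 = (59*(81 + 12*(-4)))*(1/60) = (59*(81 - 48))*(1/60) = (59*33)*(1/60) = 1947*(1/60) = 649/20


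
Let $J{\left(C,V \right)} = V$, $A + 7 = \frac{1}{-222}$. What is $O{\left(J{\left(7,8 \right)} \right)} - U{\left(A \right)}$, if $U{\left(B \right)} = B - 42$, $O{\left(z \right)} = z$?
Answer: $\frac{12655}{222} \approx 57.005$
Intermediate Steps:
$A = - \frac{1555}{222}$ ($A = -7 + \frac{1}{-222} = -7 - \frac{1}{222} = - \frac{1555}{222} \approx -7.0045$)
$U{\left(B \right)} = -42 + B$ ($U{\left(B \right)} = B - 42 = -42 + B$)
$O{\left(J{\left(7,8 \right)} \right)} - U{\left(A \right)} = 8 - \left(-42 - \frac{1555}{222}\right) = 8 - - \frac{10879}{222} = 8 + \frac{10879}{222} = \frac{12655}{222}$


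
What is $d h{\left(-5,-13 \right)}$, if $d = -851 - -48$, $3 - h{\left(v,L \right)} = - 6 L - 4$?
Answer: $57013$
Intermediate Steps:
$h{\left(v,L \right)} = 7 + 6 L$ ($h{\left(v,L \right)} = 3 - \left(- 6 L - 4\right) = 3 - \left(-4 - 6 L\right) = 3 + \left(4 + 6 L\right) = 7 + 6 L$)
$d = -803$ ($d = -851 + 48 = -803$)
$d h{\left(-5,-13 \right)} = - 803 \left(7 + 6 \left(-13\right)\right) = - 803 \left(7 - 78\right) = \left(-803\right) \left(-71\right) = 57013$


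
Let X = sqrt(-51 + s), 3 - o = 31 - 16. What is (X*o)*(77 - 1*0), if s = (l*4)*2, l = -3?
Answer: -4620*I*sqrt(3) ≈ -8002.1*I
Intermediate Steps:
s = -24 (s = -3*4*2 = -12*2 = -24)
o = -12 (o = 3 - (31 - 16) = 3 - 1*15 = 3 - 15 = -12)
X = 5*I*sqrt(3) (X = sqrt(-51 - 24) = sqrt(-75) = 5*I*sqrt(3) ≈ 8.6602*I)
(X*o)*(77 - 1*0) = ((5*I*sqrt(3))*(-12))*(77 - 1*0) = (-60*I*sqrt(3))*(77 + 0) = -60*I*sqrt(3)*77 = -4620*I*sqrt(3)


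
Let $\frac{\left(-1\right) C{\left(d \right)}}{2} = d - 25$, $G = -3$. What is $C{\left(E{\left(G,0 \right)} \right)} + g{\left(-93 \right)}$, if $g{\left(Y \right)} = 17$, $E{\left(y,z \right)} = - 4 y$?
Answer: $43$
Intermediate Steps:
$C{\left(d \right)} = 50 - 2 d$ ($C{\left(d \right)} = - 2 \left(d - 25\right) = - 2 \left(-25 + d\right) = 50 - 2 d$)
$C{\left(E{\left(G,0 \right)} \right)} + g{\left(-93 \right)} = \left(50 - 2 \left(\left(-4\right) \left(-3\right)\right)\right) + 17 = \left(50 - 24\right) + 17 = 26 + 17 = 43$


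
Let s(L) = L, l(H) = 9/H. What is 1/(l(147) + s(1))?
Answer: 49/52 ≈ 0.94231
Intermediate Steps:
1/(l(147) + s(1)) = 1/(9/147 + 1) = 1/(9*(1/147) + 1) = 1/(3/49 + 1) = 1/(52/49) = 49/52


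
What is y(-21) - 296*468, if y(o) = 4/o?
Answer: -2909092/21 ≈ -1.3853e+5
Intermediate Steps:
y(-21) - 296*468 = 4/(-21) - 296*468 = 4*(-1/21) - 138528 = -4/21 - 138528 = -2909092/21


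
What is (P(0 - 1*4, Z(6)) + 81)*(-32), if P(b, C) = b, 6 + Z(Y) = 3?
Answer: -2464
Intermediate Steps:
Z(Y) = -3 (Z(Y) = -6 + 3 = -3)
(P(0 - 1*4, Z(6)) + 81)*(-32) = ((0 - 1*4) + 81)*(-32) = ((0 - 4) + 81)*(-32) = (-4 + 81)*(-32) = 77*(-32) = -2464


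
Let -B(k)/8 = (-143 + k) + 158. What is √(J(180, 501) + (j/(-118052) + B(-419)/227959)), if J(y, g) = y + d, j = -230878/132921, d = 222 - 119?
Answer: √11176622680686379609781457769290/198724396677246 ≈ 16.823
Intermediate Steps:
d = 103
j = -230878/132921 (j = -230878*1/132921 = -230878/132921 ≈ -1.7370)
B(k) = -120 - 8*k (B(k) = -8*((-143 + k) + 158) = -8*(15 + k) = -120 - 8*k)
J(y, g) = 103 + y (J(y, g) = y + 103 = 103 + y)
√(J(180, 501) + (j/(-118052) + B(-419)/227959)) = √((103 + 180) + (-230878/132921/(-118052) + (-120 - 8*(-419))/227959)) = √(283 + (-230878/132921*(-1/118052) + (-120 + 3352)*(1/227959))) = √(283 + (115439/7845794946 + 3232*(1/227959))) = √(283 + (115439/7845794946 + 3232/227959)) = √(283 + 25383924624473/1788519570095214) = √(506176422261570035/1788519570095214) = √11176622680686379609781457769290/198724396677246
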